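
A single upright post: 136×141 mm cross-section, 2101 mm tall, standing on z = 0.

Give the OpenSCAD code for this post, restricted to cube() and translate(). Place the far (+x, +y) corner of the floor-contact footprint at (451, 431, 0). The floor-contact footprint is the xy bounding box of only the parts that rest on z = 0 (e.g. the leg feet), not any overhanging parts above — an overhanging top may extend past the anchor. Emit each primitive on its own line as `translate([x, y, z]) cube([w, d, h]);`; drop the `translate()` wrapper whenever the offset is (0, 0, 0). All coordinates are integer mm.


translate([315, 290, 0]) cube([136, 141, 2101]);


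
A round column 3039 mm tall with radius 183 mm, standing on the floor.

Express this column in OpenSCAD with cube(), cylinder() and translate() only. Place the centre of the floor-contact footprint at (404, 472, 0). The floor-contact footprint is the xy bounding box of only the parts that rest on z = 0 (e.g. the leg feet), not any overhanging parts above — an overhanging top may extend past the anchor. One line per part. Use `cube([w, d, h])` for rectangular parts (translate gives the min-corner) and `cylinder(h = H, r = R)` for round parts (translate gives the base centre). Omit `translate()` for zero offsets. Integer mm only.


translate([404, 472, 0]) cylinder(h = 3039, r = 183);


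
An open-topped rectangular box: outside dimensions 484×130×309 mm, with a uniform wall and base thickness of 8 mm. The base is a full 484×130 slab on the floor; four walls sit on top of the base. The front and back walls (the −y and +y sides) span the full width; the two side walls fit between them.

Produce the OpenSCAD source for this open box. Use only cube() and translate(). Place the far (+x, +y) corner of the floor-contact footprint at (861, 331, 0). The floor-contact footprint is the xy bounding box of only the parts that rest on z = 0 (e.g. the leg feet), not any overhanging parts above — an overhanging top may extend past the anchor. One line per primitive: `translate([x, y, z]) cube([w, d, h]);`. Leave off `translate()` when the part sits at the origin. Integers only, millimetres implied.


translate([377, 201, 0]) cube([484, 130, 8]);
translate([377, 201, 8]) cube([484, 8, 301]);
translate([377, 323, 8]) cube([484, 8, 301]);
translate([377, 209, 8]) cube([8, 114, 301]);
translate([853, 209, 8]) cube([8, 114, 301]);


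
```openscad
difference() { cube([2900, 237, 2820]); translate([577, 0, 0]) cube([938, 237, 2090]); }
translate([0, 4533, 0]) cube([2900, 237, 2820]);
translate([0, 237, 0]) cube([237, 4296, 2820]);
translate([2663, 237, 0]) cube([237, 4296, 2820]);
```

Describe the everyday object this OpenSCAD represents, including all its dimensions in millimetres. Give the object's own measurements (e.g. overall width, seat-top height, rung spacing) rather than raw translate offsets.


A single room: four walls, each 2820 mm tall and 237 mm thick, enclosing an outside footprint 2900×4770 mm (x × y), no floor or roof. The front and back walls (−y and +y sides) run the full x-width; the side walls fit between their inner faces. A door opening 938 mm wide and 2090 mm tall is cut through the front wall from the floor up, its −x edge 577 mm from the wall's −x end.


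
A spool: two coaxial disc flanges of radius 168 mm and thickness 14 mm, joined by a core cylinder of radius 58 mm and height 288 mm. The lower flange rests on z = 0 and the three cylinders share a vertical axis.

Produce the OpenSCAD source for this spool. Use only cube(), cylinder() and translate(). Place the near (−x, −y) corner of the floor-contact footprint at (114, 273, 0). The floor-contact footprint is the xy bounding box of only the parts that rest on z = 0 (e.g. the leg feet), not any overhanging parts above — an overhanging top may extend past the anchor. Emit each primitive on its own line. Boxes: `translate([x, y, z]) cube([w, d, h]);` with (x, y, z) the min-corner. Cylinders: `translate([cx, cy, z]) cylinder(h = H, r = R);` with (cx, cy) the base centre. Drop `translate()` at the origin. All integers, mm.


translate([282, 441, 0]) cylinder(h = 14, r = 168);
translate([282, 441, 14]) cylinder(h = 288, r = 58);
translate([282, 441, 302]) cylinder(h = 14, r = 168);


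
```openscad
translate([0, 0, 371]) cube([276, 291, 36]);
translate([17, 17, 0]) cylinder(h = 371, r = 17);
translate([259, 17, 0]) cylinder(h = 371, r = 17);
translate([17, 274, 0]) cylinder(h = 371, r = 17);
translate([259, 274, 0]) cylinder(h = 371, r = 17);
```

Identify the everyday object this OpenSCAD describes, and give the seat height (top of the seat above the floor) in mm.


A stool. The seat height is 407 mm.

A 276×291×36 slab at z = 371 on four corner cylinders — a stool. The seat top is 371 + 36 = 407 mm.


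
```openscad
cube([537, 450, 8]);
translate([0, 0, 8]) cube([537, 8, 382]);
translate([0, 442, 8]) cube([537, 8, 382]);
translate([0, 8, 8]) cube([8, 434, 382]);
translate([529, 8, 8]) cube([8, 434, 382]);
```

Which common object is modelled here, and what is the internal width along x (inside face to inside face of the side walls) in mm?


An open box. The internal width is 521 mm.

A 537×450 base slab with four walls standing on it — an open box. The base is 537 mm wide and the walls are 8 mm thick, so the internal width is 537 − 2 × 8 = 521 mm.


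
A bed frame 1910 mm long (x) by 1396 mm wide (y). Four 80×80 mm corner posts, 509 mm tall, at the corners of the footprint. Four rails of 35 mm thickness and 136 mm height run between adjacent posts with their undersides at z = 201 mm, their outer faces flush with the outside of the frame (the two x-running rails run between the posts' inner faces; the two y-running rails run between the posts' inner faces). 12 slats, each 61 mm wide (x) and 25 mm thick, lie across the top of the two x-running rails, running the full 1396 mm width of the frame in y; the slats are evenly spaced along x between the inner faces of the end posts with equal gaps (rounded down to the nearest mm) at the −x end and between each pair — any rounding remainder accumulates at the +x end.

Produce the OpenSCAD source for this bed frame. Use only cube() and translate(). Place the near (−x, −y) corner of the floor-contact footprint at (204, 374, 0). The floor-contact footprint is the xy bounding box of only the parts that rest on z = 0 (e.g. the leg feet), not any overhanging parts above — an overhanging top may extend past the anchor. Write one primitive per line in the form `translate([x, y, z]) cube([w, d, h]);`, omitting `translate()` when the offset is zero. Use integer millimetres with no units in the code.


translate([204, 374, 0]) cube([80, 80, 509]);
translate([204, 1690, 0]) cube([80, 80, 509]);
translate([2034, 374, 0]) cube([80, 80, 509]);
translate([2034, 1690, 0]) cube([80, 80, 509]);
translate([284, 374, 201]) cube([1750, 35, 136]);
translate([284, 1735, 201]) cube([1750, 35, 136]);
translate([204, 454, 201]) cube([35, 1236, 136]);
translate([2079, 454, 201]) cube([35, 1236, 136]);
translate([362, 374, 337]) cube([61, 1396, 25]);
translate([501, 374, 337]) cube([61, 1396, 25]);
translate([640, 374, 337]) cube([61, 1396, 25]);
translate([779, 374, 337]) cube([61, 1396, 25]);
translate([918, 374, 337]) cube([61, 1396, 25]);
translate([1057, 374, 337]) cube([61, 1396, 25]);
translate([1196, 374, 337]) cube([61, 1396, 25]);
translate([1335, 374, 337]) cube([61, 1396, 25]);
translate([1474, 374, 337]) cube([61, 1396, 25]);
translate([1613, 374, 337]) cube([61, 1396, 25]);
translate([1752, 374, 337]) cube([61, 1396, 25]);
translate([1891, 374, 337]) cube([61, 1396, 25]);


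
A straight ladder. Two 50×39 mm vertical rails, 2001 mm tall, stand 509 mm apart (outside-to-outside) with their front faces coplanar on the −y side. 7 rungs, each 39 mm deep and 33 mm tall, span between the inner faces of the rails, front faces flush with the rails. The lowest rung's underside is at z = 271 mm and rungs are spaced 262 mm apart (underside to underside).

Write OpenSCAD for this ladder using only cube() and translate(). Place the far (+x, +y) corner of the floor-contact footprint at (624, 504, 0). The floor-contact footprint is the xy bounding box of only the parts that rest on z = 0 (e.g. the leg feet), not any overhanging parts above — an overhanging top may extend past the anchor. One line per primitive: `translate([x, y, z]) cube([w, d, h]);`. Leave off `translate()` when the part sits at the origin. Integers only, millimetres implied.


translate([115, 465, 0]) cube([50, 39, 2001]);
translate([574, 465, 0]) cube([50, 39, 2001]);
translate([165, 465, 271]) cube([409, 39, 33]);
translate([165, 465, 533]) cube([409, 39, 33]);
translate([165, 465, 795]) cube([409, 39, 33]);
translate([165, 465, 1057]) cube([409, 39, 33]);
translate([165, 465, 1319]) cube([409, 39, 33]);
translate([165, 465, 1581]) cube([409, 39, 33]);
translate([165, 465, 1843]) cube([409, 39, 33]);


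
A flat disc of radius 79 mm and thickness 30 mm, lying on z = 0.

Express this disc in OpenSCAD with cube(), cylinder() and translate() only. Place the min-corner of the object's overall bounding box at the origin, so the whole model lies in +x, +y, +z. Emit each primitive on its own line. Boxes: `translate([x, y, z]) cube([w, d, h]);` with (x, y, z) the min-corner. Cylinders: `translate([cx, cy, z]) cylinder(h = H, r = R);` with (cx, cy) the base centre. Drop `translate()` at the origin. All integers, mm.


translate([79, 79, 0]) cylinder(h = 30, r = 79);


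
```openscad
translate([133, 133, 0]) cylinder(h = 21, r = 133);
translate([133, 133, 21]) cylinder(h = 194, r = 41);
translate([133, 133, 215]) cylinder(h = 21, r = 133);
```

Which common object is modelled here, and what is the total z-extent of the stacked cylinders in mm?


A spool. The overall height is 236 mm.

Three coaxial cylinders, large–small–large — a spool. Two 21 mm flanges and a 194 mm core give 21 + 194 + 21 = 236 mm.


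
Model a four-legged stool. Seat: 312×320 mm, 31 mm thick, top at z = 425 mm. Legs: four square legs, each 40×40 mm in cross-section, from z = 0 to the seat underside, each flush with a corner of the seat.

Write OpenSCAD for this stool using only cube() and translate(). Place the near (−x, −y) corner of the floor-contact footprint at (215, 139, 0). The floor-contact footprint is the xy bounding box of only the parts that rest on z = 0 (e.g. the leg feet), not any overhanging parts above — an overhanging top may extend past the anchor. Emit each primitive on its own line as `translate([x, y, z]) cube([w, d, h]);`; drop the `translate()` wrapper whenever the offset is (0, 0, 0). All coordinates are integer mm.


translate([215, 139, 394]) cube([312, 320, 31]);
translate([215, 139, 0]) cube([40, 40, 394]);
translate([487, 139, 0]) cube([40, 40, 394]);
translate([215, 419, 0]) cube([40, 40, 394]);
translate([487, 419, 0]) cube([40, 40, 394]);


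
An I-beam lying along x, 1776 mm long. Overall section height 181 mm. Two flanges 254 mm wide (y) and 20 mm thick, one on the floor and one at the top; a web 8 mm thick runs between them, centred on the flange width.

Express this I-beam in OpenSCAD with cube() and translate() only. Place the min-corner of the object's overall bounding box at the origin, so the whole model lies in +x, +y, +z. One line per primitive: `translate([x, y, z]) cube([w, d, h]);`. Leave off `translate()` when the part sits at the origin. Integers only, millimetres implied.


cube([1776, 254, 20]);
translate([0, 123, 20]) cube([1776, 8, 141]);
translate([0, 0, 161]) cube([1776, 254, 20]);


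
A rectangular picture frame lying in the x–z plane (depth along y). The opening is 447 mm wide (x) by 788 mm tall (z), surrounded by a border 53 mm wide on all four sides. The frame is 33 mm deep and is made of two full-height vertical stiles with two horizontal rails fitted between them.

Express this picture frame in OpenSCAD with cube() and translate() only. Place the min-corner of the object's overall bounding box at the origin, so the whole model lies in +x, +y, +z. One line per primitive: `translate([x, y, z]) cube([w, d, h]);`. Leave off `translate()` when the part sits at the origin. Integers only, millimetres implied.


cube([53, 33, 894]);
translate([500, 0, 0]) cube([53, 33, 894]);
translate([53, 0, 0]) cube([447, 33, 53]);
translate([53, 0, 841]) cube([447, 33, 53]);


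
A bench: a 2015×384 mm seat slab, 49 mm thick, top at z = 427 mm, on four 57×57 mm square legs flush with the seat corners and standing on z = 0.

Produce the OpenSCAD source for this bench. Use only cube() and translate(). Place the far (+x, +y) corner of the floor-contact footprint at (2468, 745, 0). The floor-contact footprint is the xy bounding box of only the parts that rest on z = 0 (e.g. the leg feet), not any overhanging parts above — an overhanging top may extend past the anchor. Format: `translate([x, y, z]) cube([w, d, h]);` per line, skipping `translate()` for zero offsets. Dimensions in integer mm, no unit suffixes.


translate([453, 361, 378]) cube([2015, 384, 49]);
translate([453, 361, 0]) cube([57, 57, 378]);
translate([453, 688, 0]) cube([57, 57, 378]);
translate([2411, 361, 0]) cube([57, 57, 378]);
translate([2411, 688, 0]) cube([57, 57, 378]);


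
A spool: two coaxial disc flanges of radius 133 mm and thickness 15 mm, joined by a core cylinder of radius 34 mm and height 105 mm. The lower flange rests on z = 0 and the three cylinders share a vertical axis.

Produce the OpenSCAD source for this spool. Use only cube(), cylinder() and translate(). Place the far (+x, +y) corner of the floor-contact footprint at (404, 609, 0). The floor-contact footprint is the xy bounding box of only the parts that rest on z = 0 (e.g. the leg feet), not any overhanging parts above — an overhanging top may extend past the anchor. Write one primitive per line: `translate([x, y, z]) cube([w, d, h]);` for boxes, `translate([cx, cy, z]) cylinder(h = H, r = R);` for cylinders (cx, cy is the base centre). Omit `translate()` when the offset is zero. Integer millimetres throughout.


translate([271, 476, 0]) cylinder(h = 15, r = 133);
translate([271, 476, 15]) cylinder(h = 105, r = 34);
translate([271, 476, 120]) cylinder(h = 15, r = 133);


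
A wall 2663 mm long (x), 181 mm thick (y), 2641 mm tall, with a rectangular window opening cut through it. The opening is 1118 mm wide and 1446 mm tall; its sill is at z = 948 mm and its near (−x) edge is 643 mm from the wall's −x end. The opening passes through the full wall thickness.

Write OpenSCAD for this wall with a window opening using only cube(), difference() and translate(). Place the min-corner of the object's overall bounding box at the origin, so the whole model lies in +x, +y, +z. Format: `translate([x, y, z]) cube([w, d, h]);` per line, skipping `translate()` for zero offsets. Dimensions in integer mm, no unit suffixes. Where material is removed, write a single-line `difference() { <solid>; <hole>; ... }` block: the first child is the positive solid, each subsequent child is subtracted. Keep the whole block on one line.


difference() { cube([2663, 181, 2641]); translate([643, 0, 948]) cube([1118, 181, 1446]); }


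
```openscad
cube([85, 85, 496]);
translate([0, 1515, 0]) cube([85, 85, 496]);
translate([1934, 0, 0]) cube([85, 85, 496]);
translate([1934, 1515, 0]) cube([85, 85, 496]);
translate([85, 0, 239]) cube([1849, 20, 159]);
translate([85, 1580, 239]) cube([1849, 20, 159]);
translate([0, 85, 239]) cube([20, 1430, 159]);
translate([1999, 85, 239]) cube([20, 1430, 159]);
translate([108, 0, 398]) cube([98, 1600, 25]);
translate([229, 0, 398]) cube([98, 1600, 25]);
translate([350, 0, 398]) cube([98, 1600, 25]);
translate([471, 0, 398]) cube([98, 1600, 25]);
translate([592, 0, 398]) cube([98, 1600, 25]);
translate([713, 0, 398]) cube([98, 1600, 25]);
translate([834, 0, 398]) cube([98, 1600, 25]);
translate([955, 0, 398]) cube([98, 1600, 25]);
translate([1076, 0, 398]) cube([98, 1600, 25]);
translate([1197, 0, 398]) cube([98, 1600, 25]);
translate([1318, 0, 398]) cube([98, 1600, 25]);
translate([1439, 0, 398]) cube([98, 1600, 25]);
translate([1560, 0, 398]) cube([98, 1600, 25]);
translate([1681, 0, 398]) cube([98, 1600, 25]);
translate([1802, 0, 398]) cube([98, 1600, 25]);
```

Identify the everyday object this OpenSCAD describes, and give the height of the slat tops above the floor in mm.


A bed frame. The slat-top height is 423 mm.

Four posts, four rails, and a row of slats — a bed frame. Slats sit on the rails at z = 239 + 159 = 398; with slat thickness 25, the top is 423 mm.


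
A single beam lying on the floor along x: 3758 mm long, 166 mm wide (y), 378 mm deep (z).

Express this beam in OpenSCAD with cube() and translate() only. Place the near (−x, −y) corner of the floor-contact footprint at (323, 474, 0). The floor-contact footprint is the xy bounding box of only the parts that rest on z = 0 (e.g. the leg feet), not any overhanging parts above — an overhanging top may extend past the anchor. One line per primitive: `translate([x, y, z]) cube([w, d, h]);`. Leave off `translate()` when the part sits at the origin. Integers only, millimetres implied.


translate([323, 474, 0]) cube([3758, 166, 378]);


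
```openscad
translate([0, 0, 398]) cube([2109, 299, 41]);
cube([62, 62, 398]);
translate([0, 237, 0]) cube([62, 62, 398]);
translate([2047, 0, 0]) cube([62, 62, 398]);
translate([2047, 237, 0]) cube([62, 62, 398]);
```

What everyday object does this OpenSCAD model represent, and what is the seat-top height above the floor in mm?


A bench. The seat-top height is 439 mm.

A long slab on four corner posts — a bench. The slab sits at z = 398 with thickness 41, so the top is 398 + 41 = 439 mm.


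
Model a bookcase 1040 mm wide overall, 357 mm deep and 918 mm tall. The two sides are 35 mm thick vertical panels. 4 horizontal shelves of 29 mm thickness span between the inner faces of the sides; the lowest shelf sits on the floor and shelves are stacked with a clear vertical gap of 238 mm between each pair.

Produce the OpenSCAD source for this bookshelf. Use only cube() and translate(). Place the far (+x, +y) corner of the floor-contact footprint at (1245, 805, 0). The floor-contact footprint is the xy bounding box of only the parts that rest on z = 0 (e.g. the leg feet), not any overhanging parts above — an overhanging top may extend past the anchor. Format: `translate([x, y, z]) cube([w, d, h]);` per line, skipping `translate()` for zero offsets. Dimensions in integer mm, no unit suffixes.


translate([205, 448, 0]) cube([35, 357, 918]);
translate([1210, 448, 0]) cube([35, 357, 918]);
translate([240, 448, 0]) cube([970, 357, 29]);
translate([240, 448, 267]) cube([970, 357, 29]);
translate([240, 448, 534]) cube([970, 357, 29]);
translate([240, 448, 801]) cube([970, 357, 29]);


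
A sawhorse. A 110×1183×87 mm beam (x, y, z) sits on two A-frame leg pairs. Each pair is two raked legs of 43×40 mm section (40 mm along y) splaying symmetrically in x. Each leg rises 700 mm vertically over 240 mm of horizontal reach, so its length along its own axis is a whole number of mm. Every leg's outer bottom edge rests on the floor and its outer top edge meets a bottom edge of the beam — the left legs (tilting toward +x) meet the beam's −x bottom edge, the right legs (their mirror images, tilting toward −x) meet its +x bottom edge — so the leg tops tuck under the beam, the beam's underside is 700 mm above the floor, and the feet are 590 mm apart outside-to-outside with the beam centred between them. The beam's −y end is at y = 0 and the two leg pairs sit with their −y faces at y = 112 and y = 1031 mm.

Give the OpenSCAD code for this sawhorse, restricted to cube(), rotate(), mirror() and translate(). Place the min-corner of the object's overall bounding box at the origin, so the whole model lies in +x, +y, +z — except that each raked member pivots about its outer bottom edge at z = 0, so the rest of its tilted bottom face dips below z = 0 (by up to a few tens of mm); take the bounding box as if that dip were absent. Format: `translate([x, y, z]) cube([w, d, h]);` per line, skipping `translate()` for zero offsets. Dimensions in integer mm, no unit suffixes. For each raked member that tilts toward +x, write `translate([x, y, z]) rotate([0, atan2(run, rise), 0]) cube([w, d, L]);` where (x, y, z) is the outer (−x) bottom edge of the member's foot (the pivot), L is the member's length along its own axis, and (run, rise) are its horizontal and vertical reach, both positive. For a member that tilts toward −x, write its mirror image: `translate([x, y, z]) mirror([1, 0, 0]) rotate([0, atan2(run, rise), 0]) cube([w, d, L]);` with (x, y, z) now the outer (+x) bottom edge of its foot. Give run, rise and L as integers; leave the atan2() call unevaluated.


// leg length = √(240² + 700²) = 740
// right-leg outer foot x = 2·240 + 110 = 590
// beam min-corner = (240, 0, 700)
translate([240, 0, 700]) cube([110, 1183, 87]);
translate([0, 112, 0]) rotate([0, atan2(240, 700), 0]) cube([43, 40, 740]);
translate([590, 112, 0]) mirror([1, 0, 0]) rotate([0, atan2(240, 700), 0]) cube([43, 40, 740]);
translate([0, 1031, 0]) rotate([0, atan2(240, 700), 0]) cube([43, 40, 740]);
translate([590, 1031, 0]) mirror([1, 0, 0]) rotate([0, atan2(240, 700), 0]) cube([43, 40, 740]);


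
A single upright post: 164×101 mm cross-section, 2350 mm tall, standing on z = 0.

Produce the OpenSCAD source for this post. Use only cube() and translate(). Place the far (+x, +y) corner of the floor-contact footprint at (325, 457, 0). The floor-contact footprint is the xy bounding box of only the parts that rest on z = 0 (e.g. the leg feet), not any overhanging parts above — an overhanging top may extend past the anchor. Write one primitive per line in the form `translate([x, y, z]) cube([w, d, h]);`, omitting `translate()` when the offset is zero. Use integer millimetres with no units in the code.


translate([161, 356, 0]) cube([164, 101, 2350]);


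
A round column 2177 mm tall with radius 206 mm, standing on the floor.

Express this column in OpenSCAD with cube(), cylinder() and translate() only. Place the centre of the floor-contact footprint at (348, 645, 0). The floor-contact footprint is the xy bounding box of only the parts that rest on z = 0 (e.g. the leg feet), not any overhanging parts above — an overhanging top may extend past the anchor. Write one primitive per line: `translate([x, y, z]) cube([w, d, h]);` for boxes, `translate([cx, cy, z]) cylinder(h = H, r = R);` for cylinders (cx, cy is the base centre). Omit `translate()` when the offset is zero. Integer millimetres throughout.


translate([348, 645, 0]) cylinder(h = 2177, r = 206);


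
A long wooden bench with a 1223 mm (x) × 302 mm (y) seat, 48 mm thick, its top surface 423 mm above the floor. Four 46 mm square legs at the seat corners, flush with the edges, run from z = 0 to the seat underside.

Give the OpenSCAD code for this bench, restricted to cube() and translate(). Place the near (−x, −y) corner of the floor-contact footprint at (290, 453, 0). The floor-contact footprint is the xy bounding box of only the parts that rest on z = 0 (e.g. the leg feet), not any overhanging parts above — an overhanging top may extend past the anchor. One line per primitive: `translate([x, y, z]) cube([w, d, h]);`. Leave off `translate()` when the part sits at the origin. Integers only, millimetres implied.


translate([290, 453, 375]) cube([1223, 302, 48]);
translate([290, 453, 0]) cube([46, 46, 375]);
translate([290, 709, 0]) cube([46, 46, 375]);
translate([1467, 453, 0]) cube([46, 46, 375]);
translate([1467, 709, 0]) cube([46, 46, 375]);


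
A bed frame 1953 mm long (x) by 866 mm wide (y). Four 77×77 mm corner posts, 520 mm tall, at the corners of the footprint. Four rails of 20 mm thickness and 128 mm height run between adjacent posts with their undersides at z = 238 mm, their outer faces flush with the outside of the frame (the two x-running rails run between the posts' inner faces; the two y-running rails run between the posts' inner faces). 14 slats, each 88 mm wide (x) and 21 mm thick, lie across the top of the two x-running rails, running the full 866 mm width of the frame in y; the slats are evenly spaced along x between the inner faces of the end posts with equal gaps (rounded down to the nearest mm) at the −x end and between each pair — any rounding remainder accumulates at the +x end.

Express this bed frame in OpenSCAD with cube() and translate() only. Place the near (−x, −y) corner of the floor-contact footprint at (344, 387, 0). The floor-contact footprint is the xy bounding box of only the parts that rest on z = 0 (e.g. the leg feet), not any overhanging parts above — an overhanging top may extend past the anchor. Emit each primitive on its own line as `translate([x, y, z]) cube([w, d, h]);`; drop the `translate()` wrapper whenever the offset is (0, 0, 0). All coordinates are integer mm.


translate([344, 387, 0]) cube([77, 77, 520]);
translate([344, 1176, 0]) cube([77, 77, 520]);
translate([2220, 387, 0]) cube([77, 77, 520]);
translate([2220, 1176, 0]) cube([77, 77, 520]);
translate([421, 387, 238]) cube([1799, 20, 128]);
translate([421, 1233, 238]) cube([1799, 20, 128]);
translate([344, 464, 238]) cube([20, 712, 128]);
translate([2277, 464, 238]) cube([20, 712, 128]);
translate([458, 387, 366]) cube([88, 866, 21]);
translate([583, 387, 366]) cube([88, 866, 21]);
translate([708, 387, 366]) cube([88, 866, 21]);
translate([833, 387, 366]) cube([88, 866, 21]);
translate([958, 387, 366]) cube([88, 866, 21]);
translate([1083, 387, 366]) cube([88, 866, 21]);
translate([1208, 387, 366]) cube([88, 866, 21]);
translate([1333, 387, 366]) cube([88, 866, 21]);
translate([1458, 387, 366]) cube([88, 866, 21]);
translate([1583, 387, 366]) cube([88, 866, 21]);
translate([1708, 387, 366]) cube([88, 866, 21]);
translate([1833, 387, 366]) cube([88, 866, 21]);
translate([1958, 387, 366]) cube([88, 866, 21]);
translate([2083, 387, 366]) cube([88, 866, 21]);


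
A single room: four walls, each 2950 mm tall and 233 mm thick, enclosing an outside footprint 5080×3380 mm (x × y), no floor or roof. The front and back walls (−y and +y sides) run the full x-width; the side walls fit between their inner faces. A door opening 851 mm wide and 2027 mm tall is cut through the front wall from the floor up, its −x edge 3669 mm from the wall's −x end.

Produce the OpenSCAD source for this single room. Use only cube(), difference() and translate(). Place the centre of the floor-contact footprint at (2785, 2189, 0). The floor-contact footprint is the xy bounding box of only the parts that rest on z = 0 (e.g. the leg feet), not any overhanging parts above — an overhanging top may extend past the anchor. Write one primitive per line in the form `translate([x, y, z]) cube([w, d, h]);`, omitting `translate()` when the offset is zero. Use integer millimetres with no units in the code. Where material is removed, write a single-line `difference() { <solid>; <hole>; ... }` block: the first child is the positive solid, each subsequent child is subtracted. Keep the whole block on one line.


difference() { translate([245, 499, 0]) cube([5080, 233, 2950]); translate([3914, 499, 0]) cube([851, 233, 2027]); }
translate([245, 3646, 0]) cube([5080, 233, 2950]);
translate([245, 732, 0]) cube([233, 2914, 2950]);
translate([5092, 732, 0]) cube([233, 2914, 2950]);


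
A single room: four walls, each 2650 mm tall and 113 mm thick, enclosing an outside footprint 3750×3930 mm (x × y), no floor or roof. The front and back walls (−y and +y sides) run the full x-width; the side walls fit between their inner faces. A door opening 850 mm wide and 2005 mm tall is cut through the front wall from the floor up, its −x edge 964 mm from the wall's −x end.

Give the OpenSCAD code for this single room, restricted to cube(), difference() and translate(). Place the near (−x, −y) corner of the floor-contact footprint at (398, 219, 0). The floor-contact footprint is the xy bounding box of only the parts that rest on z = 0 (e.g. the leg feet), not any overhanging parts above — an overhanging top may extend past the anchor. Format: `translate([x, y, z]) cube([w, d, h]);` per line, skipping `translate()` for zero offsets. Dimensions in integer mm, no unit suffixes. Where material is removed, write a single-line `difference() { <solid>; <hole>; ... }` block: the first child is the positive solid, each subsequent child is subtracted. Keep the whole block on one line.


difference() { translate([398, 219, 0]) cube([3750, 113, 2650]); translate([1362, 219, 0]) cube([850, 113, 2005]); }
translate([398, 4036, 0]) cube([3750, 113, 2650]);
translate([398, 332, 0]) cube([113, 3704, 2650]);
translate([4035, 332, 0]) cube([113, 3704, 2650]);


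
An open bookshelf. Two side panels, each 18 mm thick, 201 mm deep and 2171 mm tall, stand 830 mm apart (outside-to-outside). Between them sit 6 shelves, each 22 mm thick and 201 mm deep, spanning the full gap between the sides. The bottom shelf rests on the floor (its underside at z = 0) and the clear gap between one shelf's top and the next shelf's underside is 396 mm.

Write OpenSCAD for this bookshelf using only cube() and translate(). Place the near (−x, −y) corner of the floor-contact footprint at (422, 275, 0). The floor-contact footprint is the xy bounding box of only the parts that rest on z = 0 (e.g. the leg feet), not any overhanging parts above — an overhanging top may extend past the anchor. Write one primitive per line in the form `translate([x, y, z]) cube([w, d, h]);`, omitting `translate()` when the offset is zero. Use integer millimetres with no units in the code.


translate([422, 275, 0]) cube([18, 201, 2171]);
translate([1234, 275, 0]) cube([18, 201, 2171]);
translate([440, 275, 0]) cube([794, 201, 22]);
translate([440, 275, 418]) cube([794, 201, 22]);
translate([440, 275, 836]) cube([794, 201, 22]);
translate([440, 275, 1254]) cube([794, 201, 22]);
translate([440, 275, 1672]) cube([794, 201, 22]);
translate([440, 275, 2090]) cube([794, 201, 22]);


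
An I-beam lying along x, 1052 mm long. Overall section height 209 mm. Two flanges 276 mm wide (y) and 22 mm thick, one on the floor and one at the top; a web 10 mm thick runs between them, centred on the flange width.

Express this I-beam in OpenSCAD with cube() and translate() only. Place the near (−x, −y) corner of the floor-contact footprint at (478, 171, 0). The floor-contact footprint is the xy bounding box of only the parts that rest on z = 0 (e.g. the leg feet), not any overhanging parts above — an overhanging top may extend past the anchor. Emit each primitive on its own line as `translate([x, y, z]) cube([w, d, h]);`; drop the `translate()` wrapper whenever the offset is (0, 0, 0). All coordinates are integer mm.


translate([478, 171, 0]) cube([1052, 276, 22]);
translate([478, 304, 22]) cube([1052, 10, 165]);
translate([478, 171, 187]) cube([1052, 276, 22]);


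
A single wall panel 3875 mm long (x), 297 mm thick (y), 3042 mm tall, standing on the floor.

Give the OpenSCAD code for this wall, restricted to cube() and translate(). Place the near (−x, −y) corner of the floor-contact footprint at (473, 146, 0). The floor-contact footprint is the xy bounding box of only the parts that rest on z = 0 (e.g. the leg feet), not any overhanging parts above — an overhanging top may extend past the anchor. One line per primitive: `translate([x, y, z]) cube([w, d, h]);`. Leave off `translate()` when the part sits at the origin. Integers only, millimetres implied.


translate([473, 146, 0]) cube([3875, 297, 3042]);


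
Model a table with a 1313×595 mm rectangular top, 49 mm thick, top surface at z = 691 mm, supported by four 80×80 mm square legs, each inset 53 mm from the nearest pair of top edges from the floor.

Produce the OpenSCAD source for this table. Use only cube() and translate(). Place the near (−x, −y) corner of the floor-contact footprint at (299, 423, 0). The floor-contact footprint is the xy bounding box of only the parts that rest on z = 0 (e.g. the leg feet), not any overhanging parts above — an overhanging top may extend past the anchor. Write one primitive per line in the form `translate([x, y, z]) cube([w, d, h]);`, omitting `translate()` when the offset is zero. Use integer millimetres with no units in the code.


translate([246, 370, 642]) cube([1313, 595, 49]);
translate([299, 423, 0]) cube([80, 80, 642]);
translate([1426, 423, 0]) cube([80, 80, 642]);
translate([299, 832, 0]) cube([80, 80, 642]);
translate([1426, 832, 0]) cube([80, 80, 642]);


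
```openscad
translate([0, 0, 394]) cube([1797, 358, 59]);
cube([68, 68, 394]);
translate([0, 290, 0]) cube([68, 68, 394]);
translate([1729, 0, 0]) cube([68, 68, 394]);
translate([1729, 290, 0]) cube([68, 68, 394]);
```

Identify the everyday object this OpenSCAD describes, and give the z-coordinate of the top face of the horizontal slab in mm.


A bench. The seat-top height is 453 mm.

A long slab on four corner posts — a bench. The slab sits at z = 394 with thickness 59, so the top is 394 + 59 = 453 mm.


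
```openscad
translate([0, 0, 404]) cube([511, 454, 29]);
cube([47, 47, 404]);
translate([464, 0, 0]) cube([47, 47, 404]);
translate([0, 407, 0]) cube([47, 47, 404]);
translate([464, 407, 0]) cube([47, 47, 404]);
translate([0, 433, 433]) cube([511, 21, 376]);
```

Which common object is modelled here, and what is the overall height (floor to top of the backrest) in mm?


A chair. The overall height is 809 mm.

A slab on four corner posts with a tall panel at the back — a chair. The seat slab sits at z = 404 with thickness 29, and the 376 mm backrest starts at the seat top, so the overall height is 404 + 29 + 376 = 809 mm.


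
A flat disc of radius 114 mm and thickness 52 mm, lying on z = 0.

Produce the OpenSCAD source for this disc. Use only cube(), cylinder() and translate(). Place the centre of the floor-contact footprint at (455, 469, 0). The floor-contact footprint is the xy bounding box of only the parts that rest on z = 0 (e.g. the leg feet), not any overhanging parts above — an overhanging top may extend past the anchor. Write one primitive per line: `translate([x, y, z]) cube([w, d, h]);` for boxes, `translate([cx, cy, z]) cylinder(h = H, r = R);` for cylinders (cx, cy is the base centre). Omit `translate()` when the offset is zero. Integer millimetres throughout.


translate([455, 469, 0]) cylinder(h = 52, r = 114);


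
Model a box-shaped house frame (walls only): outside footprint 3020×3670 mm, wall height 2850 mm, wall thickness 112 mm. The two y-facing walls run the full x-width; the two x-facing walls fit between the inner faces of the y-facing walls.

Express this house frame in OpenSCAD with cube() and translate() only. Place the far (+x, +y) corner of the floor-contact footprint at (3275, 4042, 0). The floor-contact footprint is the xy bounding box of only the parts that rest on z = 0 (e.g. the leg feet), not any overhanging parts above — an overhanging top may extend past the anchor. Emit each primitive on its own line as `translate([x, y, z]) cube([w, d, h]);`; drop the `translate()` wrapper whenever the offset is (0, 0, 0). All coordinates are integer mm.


translate([255, 372, 0]) cube([3020, 112, 2850]);
translate([255, 3930, 0]) cube([3020, 112, 2850]);
translate([255, 484, 0]) cube([112, 3446, 2850]);
translate([3163, 484, 0]) cube([112, 3446, 2850]);


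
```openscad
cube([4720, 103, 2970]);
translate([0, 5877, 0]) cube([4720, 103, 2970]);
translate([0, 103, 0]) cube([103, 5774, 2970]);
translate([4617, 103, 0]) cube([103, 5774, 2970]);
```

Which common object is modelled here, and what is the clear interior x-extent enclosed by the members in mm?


A house (or room) frame. The interior width is 4514 mm.

Four 2970 mm walls enclosing a rectangle with no floor or roof — a room or house frame. Outside width is 4720 mm and wall thickness is 103 mm, so the interior width is 4720 − 2 × 103 = 4514 mm.


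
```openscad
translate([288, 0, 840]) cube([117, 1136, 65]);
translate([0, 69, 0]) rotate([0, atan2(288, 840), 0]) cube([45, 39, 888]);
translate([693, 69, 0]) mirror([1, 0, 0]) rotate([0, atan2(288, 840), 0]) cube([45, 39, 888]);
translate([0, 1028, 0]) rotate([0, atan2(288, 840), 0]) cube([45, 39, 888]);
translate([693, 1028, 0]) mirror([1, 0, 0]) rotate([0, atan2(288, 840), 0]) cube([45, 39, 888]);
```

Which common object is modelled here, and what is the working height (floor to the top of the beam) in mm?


A sawhorse. The overall height is 905 mm.

A beam across two mirrored pairs of raked legs — a sawhorse. The beam's underside is at z = 840 (matching the legs' vertical rise in atan2(288, 840)) and the beam is 65 mm tall, so its top is at 840 + 65 = 905 mm. The raked legs top out at the beam's underside, so that is the highest point.


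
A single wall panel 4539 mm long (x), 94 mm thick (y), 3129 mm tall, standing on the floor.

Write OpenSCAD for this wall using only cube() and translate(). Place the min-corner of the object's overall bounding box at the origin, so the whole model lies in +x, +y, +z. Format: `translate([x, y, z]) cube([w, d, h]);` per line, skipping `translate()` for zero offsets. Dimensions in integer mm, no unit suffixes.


cube([4539, 94, 3129]);


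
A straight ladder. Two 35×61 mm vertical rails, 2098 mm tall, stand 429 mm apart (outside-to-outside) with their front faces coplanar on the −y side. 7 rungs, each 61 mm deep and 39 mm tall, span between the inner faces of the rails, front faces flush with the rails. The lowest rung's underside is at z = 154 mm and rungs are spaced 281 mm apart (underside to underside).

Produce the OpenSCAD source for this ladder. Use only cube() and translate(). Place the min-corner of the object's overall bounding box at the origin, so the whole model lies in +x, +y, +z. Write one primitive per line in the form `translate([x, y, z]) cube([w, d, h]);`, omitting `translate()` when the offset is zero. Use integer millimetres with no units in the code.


// rung span = 429 - 2*35 = 359
// rung[k] z = 154 + k*281
cube([35, 61, 2098]);
translate([394, 0, 0]) cube([35, 61, 2098]);
translate([35, 0, 154]) cube([359, 61, 39]);
translate([35, 0, 435]) cube([359, 61, 39]);
translate([35, 0, 716]) cube([359, 61, 39]);
translate([35, 0, 997]) cube([359, 61, 39]);
translate([35, 0, 1278]) cube([359, 61, 39]);
translate([35, 0, 1559]) cube([359, 61, 39]);
translate([35, 0, 1840]) cube([359, 61, 39]);


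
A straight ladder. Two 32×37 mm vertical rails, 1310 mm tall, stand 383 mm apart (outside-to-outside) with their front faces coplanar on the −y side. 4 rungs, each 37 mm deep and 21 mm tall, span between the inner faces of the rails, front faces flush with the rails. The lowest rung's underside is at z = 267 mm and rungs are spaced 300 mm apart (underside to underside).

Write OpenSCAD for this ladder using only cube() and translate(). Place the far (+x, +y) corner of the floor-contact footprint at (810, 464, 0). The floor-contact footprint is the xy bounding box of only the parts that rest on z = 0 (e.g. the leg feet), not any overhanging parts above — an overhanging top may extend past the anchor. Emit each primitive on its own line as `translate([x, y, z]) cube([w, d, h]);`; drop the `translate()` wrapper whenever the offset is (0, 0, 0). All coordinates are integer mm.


translate([427, 427, 0]) cube([32, 37, 1310]);
translate([778, 427, 0]) cube([32, 37, 1310]);
translate([459, 427, 267]) cube([319, 37, 21]);
translate([459, 427, 567]) cube([319, 37, 21]);
translate([459, 427, 867]) cube([319, 37, 21]);
translate([459, 427, 1167]) cube([319, 37, 21]);


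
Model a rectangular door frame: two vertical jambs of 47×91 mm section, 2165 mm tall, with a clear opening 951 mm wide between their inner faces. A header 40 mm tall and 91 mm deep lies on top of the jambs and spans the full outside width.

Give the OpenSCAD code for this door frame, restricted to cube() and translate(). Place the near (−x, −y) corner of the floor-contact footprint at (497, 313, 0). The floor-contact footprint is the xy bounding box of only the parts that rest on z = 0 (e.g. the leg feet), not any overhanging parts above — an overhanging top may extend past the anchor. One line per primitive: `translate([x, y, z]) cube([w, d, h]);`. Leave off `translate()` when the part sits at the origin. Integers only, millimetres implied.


translate([497, 313, 0]) cube([47, 91, 2165]);
translate([1495, 313, 0]) cube([47, 91, 2165]);
translate([497, 313, 2165]) cube([1045, 91, 40]);
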